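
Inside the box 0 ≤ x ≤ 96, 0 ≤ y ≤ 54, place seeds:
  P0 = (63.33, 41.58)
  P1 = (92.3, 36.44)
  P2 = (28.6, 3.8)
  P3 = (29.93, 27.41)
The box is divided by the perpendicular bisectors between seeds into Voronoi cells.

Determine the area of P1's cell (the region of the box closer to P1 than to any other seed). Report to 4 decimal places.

1. box [0,96]×[0,54]: [(0, 0) (96, 0) (96, 54) (0, 54)]
2. ⊥bis P1·P0 via (77.815,39.01): [(70.8937, 0) (96, 0) (96, 54) (80.4746, 54)]  |A|=1097.0572
3. ⊥bis P1·P2 via (60.45,20.12): [(70.8937, 0) (96, 0) (96, 54) (80.4746, 54)]  |A|=1097.0572
4. ⊥bis P1·P3 via (61.115,31.925): [(70.8937, 0) (96, 0) (96, 54) (80.4746, 54)]  |A|=1097.0572
5. canonical 4-gon: [(70.8937, 0) (96, 0) (96, 54) (80.4746, 54)]
6. shoelace: 1097.0572

Area of P1's cell: 1097.0572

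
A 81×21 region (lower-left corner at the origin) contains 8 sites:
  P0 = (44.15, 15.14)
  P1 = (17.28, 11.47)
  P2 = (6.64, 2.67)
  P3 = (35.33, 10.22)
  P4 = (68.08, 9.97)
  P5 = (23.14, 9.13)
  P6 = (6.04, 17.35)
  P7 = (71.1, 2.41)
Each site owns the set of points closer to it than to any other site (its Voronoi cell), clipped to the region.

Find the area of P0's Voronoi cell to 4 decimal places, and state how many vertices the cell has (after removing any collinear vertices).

1. box [0,81]×[0,21]: [(0, 0) (81, 0) (81, 21) (0, 21)]
2. ⊥bis P0·P1 via (30.715,13.305): [(32.5322, 0) (81, 0) (81, 21) (29.664, 21)]  |A|=1047.9395
3. ⊥bis P0·P2 via (25.395,8.905): [(32.5322, 0) (81, 0) (81, 21) (29.664, 21)]  |A|=1047.9395
4. ⊥bis P0·P3 via (39.74,12.68): [(46.8132, 0) (81, 0) (81, 21) (35.0989, 21)]  |A|=840.9229
5. ⊥bis P0·P4 via (56.115,12.555): [(46.8132, 0) (53.4025, 0) (57.9395, 21) (35.0989, 21)]  |A|=309.0144
6. ⊥bis P0·P5 via (33.645,12.135): [(46.8132, 0) (53.4025, 0) (57.9395, 21) (35.0989, 21)]  |A|=309.0144
7. ⊥bis P0·P6 via (25.095,16.245): [(46.8132, 0) (53.4025, 0) (57.9395, 21) (35.0989, 21)]  |A|=309.0144
8. ⊥bis P0·P7 via (57.625,8.775): [(46.8132, 0) (53.4025, 0) (57.9395, 21) (35.0989, 21)]  |A|=309.0144
9. canonical 4-gon: [(46.8132, 0) (53.4025, 0) (57.9395, 21) (35.0989, 21)]
10. shoelace: 309.0144

Area of P0's cell: 309.0144 (4 vertices)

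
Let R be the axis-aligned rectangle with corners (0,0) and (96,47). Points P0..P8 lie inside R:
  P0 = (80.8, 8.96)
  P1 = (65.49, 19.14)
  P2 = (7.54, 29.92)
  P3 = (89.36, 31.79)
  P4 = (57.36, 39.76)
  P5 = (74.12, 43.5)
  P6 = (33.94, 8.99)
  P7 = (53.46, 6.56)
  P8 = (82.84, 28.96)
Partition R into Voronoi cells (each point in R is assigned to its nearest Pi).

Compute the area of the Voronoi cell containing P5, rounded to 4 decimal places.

Area of P5's cell: 235.7872

1. box [0,96]×[0,47]: [(0, 0) (96, 0) (96, 47) (0, 47)]
2. ⊥bis P5·P0 via (77.46,26.23): [(0, 11.2493) (96, 29.8156) (96, 47) (0, 47)]  |A|=2540.8832
3. ⊥bis P5·P1 via (69.805,31.32): [(81.8022, 27.0698) (96, 29.8156) (96, 47) (25.5449, 47)]  |A|=824.0838
4. ⊥bis P5·P2 via (40.83,36.71): [(39.7582, 41.9646) (81.8022, 27.0698) (96, 29.8156) (96, 47) (38.7312, 47)]  |A|=790.8849
5. ⊥bis P5·P3 via (81.74,37.645): [(39.7582, 41.9646) (75.3662, 29.3498) (88.9281, 47) (38.7312, 47)]  |A|=526.1636
6. ⊥bis P5·P4 via (65.74,41.63): [(67.8892, 31.9987) (75.3662, 29.3498) (88.9281, 47) (64.5417, 47)]  |A|=266.8611
7. ⊥bis P5·P6 via (54.03,26.245): [(67.8892, 31.9987) (75.3662, 29.3498) (88.9281, 47) (64.5417, 47)]  |A|=266.8611
8. ⊥bis P5·P7 via (63.79,25.03): [(67.8892, 31.9987) (75.3662, 29.3498) (88.9281, 47) (64.5417, 47)]  |A|=266.8611
9. ⊥bis P5·P8 via (78.48,36.23): [(67.8892, 31.9987) (70.1117, 31.2113) (82.5097, 38.6467) (88.9281, 47) (64.5417, 47)]  |A|=235.7872
10. canonical 5-gon: [(67.8892, 31.9987) (70.1117, 31.2113) (82.5097, 38.6467) (88.9281, 47) (64.5417, 47)]
11. shoelace: 235.7872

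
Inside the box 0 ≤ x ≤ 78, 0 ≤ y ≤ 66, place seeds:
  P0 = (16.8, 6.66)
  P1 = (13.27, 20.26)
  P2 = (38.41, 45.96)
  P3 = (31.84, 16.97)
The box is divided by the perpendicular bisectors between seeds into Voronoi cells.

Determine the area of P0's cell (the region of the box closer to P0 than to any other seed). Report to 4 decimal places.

1. box [0,78]×[0,66]: [(0, 0) (78, 0) (78, 66) (0, 66)]
2. ⊥bis P0·P1 via (15.035,13.46): [(0, 9.5575) (0, 0) (78, 0) (78, 29.8031)]  |A|=1535.0655
3. ⊥bis P0·P2 via (27.605,26.31): [(39.4495, 19.797) (0, 9.5575) (0, 0) (75.4524, 0)]  |A|=935.3864
4. ⊥bis P0·P3 via (24.32,11.815): [(21.9602, 15.2575) (0, 9.5575) (0, 0) (32.4192, 0)]  |A|=352.2606
5. canonical 4-gon: [(21.9602, 15.2575) (0, 9.5575) (0, 0) (32.4192, 0)]
6. shoelace: 352.2606

Area of P0's cell: 352.2606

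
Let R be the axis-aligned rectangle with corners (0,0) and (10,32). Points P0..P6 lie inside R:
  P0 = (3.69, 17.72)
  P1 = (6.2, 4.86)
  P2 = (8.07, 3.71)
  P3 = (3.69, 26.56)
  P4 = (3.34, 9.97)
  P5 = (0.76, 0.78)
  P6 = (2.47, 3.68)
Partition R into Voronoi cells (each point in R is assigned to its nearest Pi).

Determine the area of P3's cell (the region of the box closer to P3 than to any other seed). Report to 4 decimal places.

Area of P3's cell: 98.6000

1. box [0,10]×[0,32]: [(0, 0) (10, 0) (10, 32) (0, 32)]
2. ⊥bis P3·P0 via (3.69,22.14): [(0, 22.14) (10, 22.14) (10, 32) (0, 32)]  |A|=98.6
3. ⊥bis P3·P1 via (4.945,15.71): [(0, 22.14) (10, 22.14) (10, 32) (0, 32)]  |A|=98.6
4. ⊥bis P3·P2 via (5.88,15.135): [(0, 22.14) (10, 22.14) (10, 32) (0, 32)]  |A|=98.6
5. ⊥bis P3·P4 via (3.515,18.265): [(0, 22.14) (10, 22.14) (10, 32) (0, 32)]  |A|=98.6
6. ⊥bis P3·P5 via (2.225,13.67): [(0, 22.14) (10, 22.14) (10, 32) (0, 32)]  |A|=98.6
7. ⊥bis P3·P6 via (3.08,15.12): [(0, 22.14) (10, 22.14) (10, 32) (0, 32)]  |A|=98.6
8. canonical 4-gon: [(0, 22.14) (10, 22.14) (10, 32) (0, 32)]
9. shoelace: 98.6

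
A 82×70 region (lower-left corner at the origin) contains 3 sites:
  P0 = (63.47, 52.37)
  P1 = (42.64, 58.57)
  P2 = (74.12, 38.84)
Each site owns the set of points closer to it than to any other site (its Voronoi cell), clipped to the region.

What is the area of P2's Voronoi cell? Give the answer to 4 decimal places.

1. box [0,82]×[0,70]: [(0, 0) (82, 0) (82, 70) (0, 70)]
2. ⊥bis P2·P0 via (68.795,45.605): [(10.8574, 0) (82, 0) (82, 55.9992)]  |A|=1991.9642
3. ⊥bis P2·P1 via (58.38,48.705): [(44.4042, 26.406) (27.8543, 0) (82, 0) (82, 55.9992)]  |A|=1767.554
4. canonical 4-gon: [(44.4042, 26.406) (27.8543, 0) (82, 0) (82, 55.9992)]
5. shoelace: 1767.554

Area of P2's cell: 1767.5540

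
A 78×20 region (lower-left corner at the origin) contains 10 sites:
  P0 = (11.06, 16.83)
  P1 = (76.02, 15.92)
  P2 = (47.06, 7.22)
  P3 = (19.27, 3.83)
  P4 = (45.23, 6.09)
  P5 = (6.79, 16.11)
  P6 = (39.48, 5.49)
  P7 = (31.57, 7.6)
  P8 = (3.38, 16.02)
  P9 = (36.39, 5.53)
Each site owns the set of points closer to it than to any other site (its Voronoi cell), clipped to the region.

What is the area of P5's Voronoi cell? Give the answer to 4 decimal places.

1. box [0,78]×[0,20]: [(0, 0) (78, 0) (78, 20) (0, 20)]
2. ⊥bis P5·P0 via (8.925,16.47): [(0, 0) (11.7021, 0) (8.3298, 20) (0, 20)]  |A|=200.3192
3. ⊥bis P5·P1 via (41.405,16.015): [(0, 0) (11.7021, 0) (8.3298, 20) (0, 20)]  |A|=200.3192
4. ⊥bis P5·P2 via (26.925,11.665): [(0, 0) (11.7021, 0) (8.3298, 20) (0, 20)]  |A|=200.3192
5. ⊥bis P5·P3 via (13.03,9.97): [(0, 0) (3.2198, 0) (10.4612, 7.3594) (8.3298, 20) (0, 20)]  |A|=169.1067
6. ⊥bis P5·P4 via (26.01,11.1): [(0, 0) (3.2198, 0) (10.4612, 7.3594) (8.3298, 20) (0, 20)]  |A|=169.1067
7. ⊥bis P5·P6 via (23.135,10.8): [(0, 0) (3.2198, 0) (10.4612, 7.3594) (8.3298, 20) (0, 20)]  |A|=169.1067
8. ⊥bis P5·P7 via (19.18,11.855): [(0, 0) (3.2198, 0) (10.4612, 7.3594) (8.3298, 20) (0, 20)]  |A|=169.1067
9. ⊥bis P5·P8 via (5.085,16.065): [(5.4492, 2.2657) (10.4612, 7.3594) (8.3298, 20) (4.9811, 20)]  |A|=66.7986
10. ⊥bis P5·P9 via (21.59,10.82): [(5.4492, 2.2657) (10.4612, 7.3594) (8.3298, 20) (4.9811, 20)]  |A|=66.7986
11. canonical 4-gon: [(5.4492, 2.2657) (10.4612, 7.3594) (8.3298, 20) (4.9811, 20)]
12. shoelace: 66.7986

Area of P5's cell: 66.7986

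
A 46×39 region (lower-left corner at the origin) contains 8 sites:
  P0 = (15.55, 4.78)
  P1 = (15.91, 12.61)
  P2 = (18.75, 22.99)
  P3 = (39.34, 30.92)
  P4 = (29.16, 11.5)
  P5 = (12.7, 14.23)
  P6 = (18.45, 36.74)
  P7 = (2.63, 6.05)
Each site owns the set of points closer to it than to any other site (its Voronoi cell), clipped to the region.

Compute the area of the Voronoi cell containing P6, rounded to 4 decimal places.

1. box [0,46]×[0,39]: [(0, 0) (46, 0) (46, 39) (0, 39)]
2. ⊥bis P6·P0 via (17,20.76): [(0, 22.3026) (46, 18.1286) (46, 39) (0, 39)]  |A|=864.0838
3. ⊥bis P6·P1 via (17.18,24.675): [(0, 26.4834) (46, 21.6413) (46, 39) (0, 39)]  |A|=687.1311
4. ⊥bis P6·P2 via (18.6,29.865): [(0, 29.4592) (46, 30.4628) (46, 39) (0, 39)]  |A|=415.794
5. ⊥bis P6·P3 via (28.895,33.83): [(0, 29.4592) (27.8465, 30.0667) (30.3354, 39) (0, 39)]  |A|=268.3363
6. ⊥bis P6·P4 via (23.805,24.12): [(0, 29.4592) (27.8465, 30.0667) (30.3354, 39) (0, 39)]  |A|=268.3363
7. ⊥bis P6·P5 via (15.575,25.485): [(0, 29.4635) (0.0156, 29.4595) (27.8465, 30.0667) (30.3354, 39) (0, 39)]  |A|=268.3362
8. ⊥bis P6·P7 via (10.54,21.395): [(0, 29.4635) (0.0156, 29.4595) (27.8465, 30.0667) (30.3354, 39) (0, 39)]  |A|=268.3362
9. canonical 5-gon: [(0, 29.4635) (0.0156, 29.4595) (27.8465, 30.0667) (30.3354, 39) (0, 39)]
10. shoelace: 268.3362

Area of P6's cell: 268.3362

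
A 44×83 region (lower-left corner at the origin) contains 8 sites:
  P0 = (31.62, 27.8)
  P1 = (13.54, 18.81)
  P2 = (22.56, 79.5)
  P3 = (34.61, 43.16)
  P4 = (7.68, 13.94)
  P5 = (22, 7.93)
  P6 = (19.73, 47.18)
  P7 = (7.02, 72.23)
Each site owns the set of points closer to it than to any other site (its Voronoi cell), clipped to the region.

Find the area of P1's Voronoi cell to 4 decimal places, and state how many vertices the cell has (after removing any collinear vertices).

1. box [0,44]×[0,83]: [(0, 0) (44, 0) (44, 83) (0, 83)]
2. ⊥bis P1·P0 via (22.58,23.305): [(0, 68.7162) (0, 0) (34.1681, 0)]  |A|=1173.9487
3. ⊥bis P1·P2 via (18.05,49.155): [(9.0623, 50.4908) (0, 51.8377) (0, 0) (34.1681, 0)]  |A|=1097.4698
4. ⊥bis P1·P3 via (24.075,30.985): [(14.7484, 39.0553) (0, 51.817) (0, 0) (34.1681, 0)]  |A|=1049.331
5. ⊥bis P1·P4 via (10.61,16.375): [(14.7484, 39.0553) (0, 51.817) (0, 29.1419) (24.2186, 0) (34.1681, 0)]  |A|=696.4439
6. ⊥bis P1·P5 via (17.77,13.37): [(24.8014, 18.8374) (14.7484, 39.0553) (0, 51.817) (0, 29.1419) (14.9376, 11.1676)]  |A|=512.0634
7. ⊥bis P1·P6 via (16.635,32.995): [(24.8014, 18.8374) (17.8989, 32.7192) (0, 36.6246) (0, 29.1419) (14.9376, 11.1676)]  |A|=349.4785
8. ⊥bis P1·P7 via (10.28,45.52): [(24.8014, 18.8374) (17.8989, 32.7192) (0, 36.6246) (0, 29.1419) (14.9376, 11.1676)]  |A|=349.4785
9. canonical 5-gon: [(24.8014, 18.8374) (17.8989, 32.7192) (0, 36.6246) (0, 29.1419) (14.9376, 11.1676)]
10. shoelace: 349.4785

Area of P1's cell: 349.4785 (5 vertices)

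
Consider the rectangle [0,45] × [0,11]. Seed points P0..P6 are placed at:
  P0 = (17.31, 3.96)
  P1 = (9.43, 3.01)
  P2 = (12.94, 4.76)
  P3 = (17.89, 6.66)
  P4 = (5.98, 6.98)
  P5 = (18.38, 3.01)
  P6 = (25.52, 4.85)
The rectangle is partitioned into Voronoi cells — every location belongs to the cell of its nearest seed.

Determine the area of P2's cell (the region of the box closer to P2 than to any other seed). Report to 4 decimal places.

Area of P2's cell: 39.4698

1. box [0,45]×[0,11]: [(0, 0) (45, 0) (45, 11) (0, 11)]
2. ⊥bis P2·P0 via (15.125,4.36): [(0, 0) (14.3268, 0) (16.3406, 11) (0, 11)]  |A|=168.6707
3. ⊥bis P2·P1 via (11.185,3.885): [(13.122, 0) (14.3268, 0) (16.3406, 11) (7.6376, 11)]  |A|=54.4928
4. ⊥bis P2·P3 via (15.415,5.71): [(13.122, 0) (14.3268, 0) (15.386, 5.7856) (13.3845, 11) (7.6376, 11)]  |A|=46.7858
5. ⊥bis P2·P4 via (9.46,5.87): [(9.7469, 6.7694) (13.122, 0) (14.3268, 0) (15.386, 5.7856) (13.3845, 11) (11.0963, 11)]  |A|=39.4698
6. ⊥bis P2·P5 via (15.66,3.885): [(9.7469, 6.7694) (13.122, 0) (14.3268, 0) (15.386, 5.7856) (13.3845, 11) (11.0963, 11)]  |A|=39.4698
7. ⊥bis P2·P6 via (19.23,4.805): [(9.7469, 6.7694) (13.122, 0) (14.3268, 0) (15.386, 5.7856) (13.3845, 11) (11.0963, 11)]  |A|=39.4698
8. canonical 6-gon: [(9.7469, 6.7694) (13.122, 0) (14.3268, 0) (15.386, 5.7856) (13.3845, 11) (11.0963, 11)]
9. shoelace: 39.4698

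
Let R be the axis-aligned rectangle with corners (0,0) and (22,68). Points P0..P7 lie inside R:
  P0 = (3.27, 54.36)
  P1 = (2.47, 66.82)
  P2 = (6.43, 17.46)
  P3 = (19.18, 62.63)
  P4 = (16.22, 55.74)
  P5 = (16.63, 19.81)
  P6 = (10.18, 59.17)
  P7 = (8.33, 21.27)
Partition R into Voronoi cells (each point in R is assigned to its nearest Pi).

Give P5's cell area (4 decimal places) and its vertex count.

1. box [0,22]×[0,68]: [(0, 0) (22, 0) (22, 68) (0, 68)]
2. ⊥bis P5·P0 via (9.95,37.085): [(0, 33.2375) (0, 0) (22, 0) (22, 41.7446)]  |A|=824.8024
3. ⊥bis P5·P1 via (9.55,43.315): [(0, 33.2375) (0, 0) (22, 0) (22, 41.7446)]  |A|=824.8024
4. ⊥bis P5·P2 via (11.53,18.635): [(7.4977, 36.1367) (15.8234, 0) (22, 0) (22, 41.7446)]  |A|=414.2972
5. ⊥bis P5·P3 via (17.905,41.22): [(20.278, 41.0787) (7.4977, 36.1367) (15.8234, 0) (22, 0) (22, 40.9761)]  |A|=413.6356
6. ⊥bis P5·P4 via (16.425,37.775): [(11.5918, 37.7198) (7.4977, 36.1367) (15.8234, 0) (22, 0) (22, 37.8386)]  |A|=393.9702
7. ⊥bis P5·P6 via (13.405,39.49): [(11.5918, 37.7198) (7.4977, 36.1367) (15.8234, 0) (22, 0) (22, 37.8386)]  |A|=393.9702
8. ⊥bis P5·P7 via (12.48,20.54): [(15.5099, 37.7646) (11.8787, 17.1216) (15.8234, 0) (22, 0) (22, 37.8386)]  |A|=311.2187
9. canonical 5-gon: [(15.5099, 37.7646) (11.8787, 17.1216) (15.8234, 0) (22, 0) (22, 37.8386)]
10. shoelace: 311.2187

Area of P5's cell: 311.2187 (5 vertices)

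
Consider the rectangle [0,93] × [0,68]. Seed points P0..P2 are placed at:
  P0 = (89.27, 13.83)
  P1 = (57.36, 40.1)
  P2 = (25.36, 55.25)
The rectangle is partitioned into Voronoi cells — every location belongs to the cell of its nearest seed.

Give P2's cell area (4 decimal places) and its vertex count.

1. box [0,93]×[0,68]: [(0, 0) (93, 0) (93, 68) (0, 68)]
2. ⊥bis P2·P0 via (57.315,34.54): [(0, 0) (34.9297, 0) (79.0004, 68) (0, 68)]  |A|=3873.6218
3. ⊥bis P2·P1 via (41.36,47.675): [(0, 0) (18.7889, 0) (50.9826, 68) (0, 68)]  |A|=2372.2305
4. canonical 4-gon: [(0, 0) (18.7889, 0) (50.9826, 68) (0, 68)]
5. shoelace: 2372.2305

Area of P2's cell: 2372.2305 (4 vertices)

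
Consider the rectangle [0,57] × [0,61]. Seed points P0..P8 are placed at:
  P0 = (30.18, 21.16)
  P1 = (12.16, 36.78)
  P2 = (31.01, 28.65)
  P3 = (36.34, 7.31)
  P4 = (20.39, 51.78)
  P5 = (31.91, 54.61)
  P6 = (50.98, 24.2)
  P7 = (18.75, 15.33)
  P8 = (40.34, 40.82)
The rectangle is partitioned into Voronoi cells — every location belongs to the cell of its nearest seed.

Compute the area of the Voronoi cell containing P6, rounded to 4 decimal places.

1. box [0,57]×[0,61]: [(0, 0) (57, 0) (57, 61) (0, 61)]
2. ⊥bis P6·P0 via (40.58,22.68): [(43.8948, 0) (57, 0) (57, 61) (34.9794, 61)]  |A|=1071.3383
3. ⊥bis P6·P1 via (31.57,30.49): [(36.9928, 47.224) (43.8948, 0) (57, 0) (57, 61) (41.4571, 61)]  |A|=1026.7199
4. ⊥bis P6·P2 via (40.995,26.425): [(40.4138, 23.8169) (43.8948, 0) (57, 0) (57, 61) (48.6995, 61)]  |A|=816.2604
5. ⊥bis P6·P3 via (43.66,15.755): [(40.4138, 23.8169) (41.2921, 17.8074) (57, 4.1921) (57, 61) (48.6995, 61)]  |A|=666.6509
6. ⊥bis P6·P4 via (35.685,37.99): [(46.1613, 49.6097) (40.4138, 23.8169) (41.2921, 17.8074) (57, 4.1921) (57, 61) (56.4309, 61)]  |A|=622.6196
7. ⊥bis P6·P5 via (41.445,39.405): [(44.2841, 41.1854) (40.4138, 23.8169) (41.2921, 17.8074) (57, 4.1921) (57, 49.1595)]  |A|=509.134
8. ⊥bis P6·P7 via (34.865,19.765): [(44.2841, 41.1854) (40.4138, 23.8169) (41.2921, 17.8074) (57, 4.1921) (57, 49.1595)]  |A|=509.134
9. ⊥bis P6·P8 via (45.66,32.51): [(41.8003, 30.0391) (40.4138, 23.8169) (41.2921, 17.8074) (57, 4.1921) (57, 39.7698)]  |A|=376.8092
10. canonical 5-gon: [(41.8003, 30.0391) (40.4138, 23.8169) (41.2921, 17.8074) (57, 4.1921) (57, 39.7698)]
11. shoelace: 376.8092

Area of P6's cell: 376.8092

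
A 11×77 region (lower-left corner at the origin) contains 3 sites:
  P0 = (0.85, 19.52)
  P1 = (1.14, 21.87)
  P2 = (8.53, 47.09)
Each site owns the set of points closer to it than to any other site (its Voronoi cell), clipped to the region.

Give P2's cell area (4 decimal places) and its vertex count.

Area of P2's cell: 469.8635 (4 vertices)

1. box [0,11]×[0,77]: [(0, 0) (11, 0) (11, 77) (0, 77)]
2. ⊥bis P2·P0 via (4.69,33.305): [(0, 34.6115) (11, 31.5473) (11, 77) (0, 77)]  |A|=483.127
3. ⊥bis P2·P1 via (4.835,34.48): [(0, 35.8968) (11, 32.6735) (11, 77) (0, 77)]  |A|=469.8635
4. canonical 4-gon: [(0, 35.8968) (11, 32.6735) (11, 77) (0, 77)]
5. shoelace: 469.8635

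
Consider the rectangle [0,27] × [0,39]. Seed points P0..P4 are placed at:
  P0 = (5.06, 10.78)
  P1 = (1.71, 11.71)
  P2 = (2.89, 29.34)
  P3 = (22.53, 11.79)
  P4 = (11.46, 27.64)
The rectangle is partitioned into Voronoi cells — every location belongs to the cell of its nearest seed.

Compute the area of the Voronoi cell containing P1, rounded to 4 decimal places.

Area of P1's cell: 63.5876

1. box [0,27]×[0,39]: [(0, 0) (27, 0) (27, 39) (0, 39)]
2. ⊥bis P1·P0 via (3.385,11.245): [(0, 0) (0.2633, 0) (11.0901, 39) (0, 39)]  |A|=221.3908
3. ⊥bis P1·P2 via (2.3,20.525): [(0, 20.6789) (0, 0) (0.2633, 0) (5.8945, 20.2844)]  |A|=63.6155
4. ⊥bis P1·P3 via (12.12,11.75): [(0, 20.6789) (0, 0) (0.2633, 0) (5.8945, 20.2844)]  |A|=63.6155
5. ⊥bis P1·P4 via (6.585,19.675): [(5.5518, 20.3074) (0, 20.6789) (0, 0) (0.2633, 0) (5.8501, 20.1248)]  |A|=63.5876
6. canonical 5-gon: [(5.5518, 20.3074) (0, 20.6789) (0, 0) (0.2633, 0) (5.8501, 20.1248)]
7. shoelace: 63.5876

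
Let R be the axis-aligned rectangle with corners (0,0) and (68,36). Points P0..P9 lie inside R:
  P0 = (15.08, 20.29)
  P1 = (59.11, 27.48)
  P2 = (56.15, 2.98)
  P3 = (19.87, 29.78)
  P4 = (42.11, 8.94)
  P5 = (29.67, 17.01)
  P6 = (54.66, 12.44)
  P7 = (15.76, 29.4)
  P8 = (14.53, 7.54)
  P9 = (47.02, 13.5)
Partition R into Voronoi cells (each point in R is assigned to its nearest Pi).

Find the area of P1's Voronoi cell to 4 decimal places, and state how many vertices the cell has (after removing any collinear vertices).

Area of P1's cell: 382.3117 (6 vertices)

1. box [0,68]×[0,36]: [(0, 0) (68, 0) (68, 36) (0, 36)]
2. ⊥bis P1·P0 via (37.095,23.885): [(40.9954, 0) (68, 0) (68, 36) (35.1166, 36)]  |A|=1077.9837
3. ⊥bis P1·P2 via (57.63,15.23): [(38.1235, 17.5867) (68, 13.9771) (68, 36) (35.1166, 36)]  |A|=631.7285
4. ⊥bis P1·P3 via (39.49,28.63): [(38.8377, 17.5004) (68, 13.9771) (68, 36) (39.922, 36)]  |A|=580.8349
5. ⊥bis P1·P4 via (50.61,18.21): [(39.4776, 28.4177) (53.2878, 15.7546) (68, 13.9771) (68, 36) (39.922, 36)]  |A|=501.3978
6. ⊥bis P1·P5 via (44.39,22.245): [(39.862, 34.977) (43.5096, 24.7206) (53.2878, 15.7546) (68, 13.9771) (68, 36) (39.922, 36)]  |A|=487.4637
7. ⊥bis P1·P6 via (56.885,19.96): [(39.862, 34.977) (43.5096, 24.7206) (44.8028, 23.5349) (68, 16.6713) (68, 36) (39.922, 36)]  |A|=406.5236
8. ⊥bis P1·P7 via (37.435,28.44): [(39.862, 34.977) (43.5096, 24.7206) (44.8028, 23.5349) (68, 16.6713) (68, 36) (39.922, 36)]  |A|=406.5236
9. ⊥bis P1·P8 via (36.82,17.51): [(39.862, 34.977) (43.5096, 24.7206) (44.8028, 23.5349) (68, 16.6713) (68, 36) (39.922, 36)]  |A|=406.5236
10. ⊥bis P1·P9 via (53.065,20.49): [(39.862, 34.977) (41.4382, 30.5449) (52.0099, 21.4024) (68, 16.6713) (68, 36) (39.922, 36)]  |A|=382.3117
11. canonical 6-gon: [(39.862, 34.977) (41.4382, 30.5449) (52.0099, 21.4024) (68, 16.6713) (68, 36) (39.922, 36)]
12. shoelace: 382.3117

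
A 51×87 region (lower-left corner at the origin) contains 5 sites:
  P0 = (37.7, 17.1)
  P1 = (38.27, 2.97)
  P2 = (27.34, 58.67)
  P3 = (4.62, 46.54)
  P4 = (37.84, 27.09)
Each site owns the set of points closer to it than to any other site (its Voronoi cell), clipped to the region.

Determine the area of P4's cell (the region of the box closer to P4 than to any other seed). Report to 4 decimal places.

Area of P4's cell: 712.0168

1. box [0,51]×[0,87]: [(0, 0) (51, 0) (51, 87) (0, 87)]
2. ⊥bis P4·P0 via (37.77,22.095): [(0, 22.6243) (51, 21.9096) (51, 87) (0, 87)]  |A|=3301.3855
3. ⊥bis P4·P1 via (38.055,15.03): [(0, 22.6243) (51, 21.9096) (51, 87) (0, 87)]  |A|=3301.3855
4. ⊥bis P4·P2 via (32.59,42.88): [(0, 32.0442) (0, 22.6243) (51, 21.9096) (51, 49.0011)]  |A|=931.0408
5. ⊥bis P4·P3 via (21.23,36.815): [(22.8934, 39.656) (12.8163, 22.4447) (51, 21.9096) (51, 49.0011)]  |A|=712.0168
6. canonical 4-gon: [(22.8934, 39.656) (12.8163, 22.4447) (51, 21.9096) (51, 49.0011)]
7. shoelace: 712.0168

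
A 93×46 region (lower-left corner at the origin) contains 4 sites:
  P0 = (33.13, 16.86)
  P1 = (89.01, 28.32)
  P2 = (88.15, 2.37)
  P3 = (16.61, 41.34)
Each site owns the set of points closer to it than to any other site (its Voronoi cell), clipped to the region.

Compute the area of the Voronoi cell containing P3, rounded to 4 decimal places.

1. box [0,93]×[0,46]: [(0, 0) (93, 0) (93, 46) (0, 46)]
2. ⊥bis P3·P0 via (24.87,29.1): [(0, 12.3168) (49.9131, 46) (0, 46)]  |A|=840.6161
3. ⊥bis P3·P1 via (52.81,34.83): [(0, 12.3168) (49.9131, 46) (0, 46)]  |A|=840.6161
4. ⊥bis P3·P2 via (52.38,21.855): [(0, 12.3168) (49.9131, 46) (0, 46)]  |A|=840.6161
5. canonical 3-gon: [(0, 12.3168) (49.9131, 46) (0, 46)]
6. shoelace: 840.6161

Area of P3's cell: 840.6161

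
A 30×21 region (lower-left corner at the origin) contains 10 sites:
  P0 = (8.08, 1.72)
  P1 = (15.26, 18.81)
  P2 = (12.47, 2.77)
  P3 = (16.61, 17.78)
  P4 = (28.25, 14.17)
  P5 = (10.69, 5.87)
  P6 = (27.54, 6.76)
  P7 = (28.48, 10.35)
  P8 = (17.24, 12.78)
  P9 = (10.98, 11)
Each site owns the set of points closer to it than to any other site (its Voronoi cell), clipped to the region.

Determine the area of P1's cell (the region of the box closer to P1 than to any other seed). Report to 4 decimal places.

1. box [0,30]×[0,21]: [(0, 0) (30, 0) (30, 21) (0, 21)]
2. ⊥bis P1·P0 via (11.67,10.265): [(0, 15.1679) (30, 2.564) (30, 21) (0, 21)]  |A|=364.0209
3. ⊥bis P1·P2 via (13.865,10.79): [(0, 15.1679) (7.9867, 11.8125) (30, 7.9835) (30, 21) (0, 21)]  |A|=304.3709
4. ⊥bis P1·P3 via (15.935,18.295): [(0, 15.1679) (7.9867, 11.8125) (10.6373, 11.3514) (17.9988, 21) (0, 21)]  |A|=120.4563
5. ⊥bis P1·P4 via (21.755,16.49): [(0, 15.1679) (7.9867, 11.8125) (10.6373, 11.3514) (17.9988, 21) (0, 21)]  |A|=120.4563
6. ⊥bis P1·P5 via (12.975,12.34): [(0, 16.9224) (11.7277, 12.7805) (17.9988, 21) (0, 21)]  |A|=97.881
7. ⊥bis P1·P6 via (21.4,12.785): [(0, 16.9224) (11.7277, 12.7805) (17.9988, 21) (0, 21)]  |A|=97.881
8. ⊥bis P1·P7 via (21.87,14.58): [(0, 16.9224) (11.7277, 12.7805) (17.9988, 21) (0, 21)]  |A|=97.881
9. ⊥bis P1·P8 via (16.25,15.795): [(0, 16.9224) (9.4834, 13.5731) (13.2847, 14.8213) (17.9988, 21) (0, 21)]  |A|=94.9739
10. ⊥bis P1·P9 via (13.12,14.905): [(13.2772, 14.8189) (13.2847, 14.8213) (17.9988, 21) (1.998, 21)]  |A|=49.4689
11. canonical 4-gon: [(13.2772, 14.8189) (13.2847, 14.8213) (17.9988, 21) (1.998, 21)]
12. shoelace: 49.4689

Area of P1's cell: 49.4689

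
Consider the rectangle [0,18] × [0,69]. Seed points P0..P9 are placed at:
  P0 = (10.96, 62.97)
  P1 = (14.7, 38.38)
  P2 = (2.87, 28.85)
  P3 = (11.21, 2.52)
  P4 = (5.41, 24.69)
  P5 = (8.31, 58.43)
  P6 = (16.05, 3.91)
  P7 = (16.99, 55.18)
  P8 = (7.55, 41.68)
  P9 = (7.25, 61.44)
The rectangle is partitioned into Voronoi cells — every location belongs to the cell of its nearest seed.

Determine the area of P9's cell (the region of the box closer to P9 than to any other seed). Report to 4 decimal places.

Area of P9's cell: 83.9504

1. box [0,18]×[0,69]: [(0, 0) (18, 0) (18, 69) (0, 69)]
2. ⊥bis P9·P0 via (9.105,62.205): [(0, 0) (18, 0) (18, 40.6361) (6.3027, 69) (0, 69)]  |A|=1076.11
3. ⊥bis P9·P1 via (10.975,49.91): [(0, 46.3643) (13.7992, 50.8224) (6.3027, 69) (0, 69)]  |A|=213.4613
4. ⊥bis P9·P2 via (5.06,45.145): [(0, 46.3643) (13.7992, 50.8224) (6.3027, 69) (0, 69)]  |A|=213.4613
5. ⊥bis P9·P3 via (9.23,31.98): [(0, 46.3643) (13.7992, 50.8224) (6.3027, 69) (0, 69)]  |A|=213.4613
6. ⊥bis P9·P4 via (6.33,43.065): [(0, 46.3643) (13.7992, 50.8224) (6.3027, 69) (0, 69)]  |A|=213.4613
7. ⊥bis P9·P5 via (7.78,59.935): [(0, 57.1952) (9.7544, 60.6303) (6.3027, 69) (0, 69)]  |A|=83.9504
8. ⊥bis P9·P6 via (11.65,32.675): [(0, 57.1952) (9.7544, 60.6303) (6.3027, 69) (0, 69)]  |A|=83.9504
9. ⊥bis P9·P7 via (12.12,58.31): [(0, 57.1952) (9.7544, 60.6303) (6.3027, 69) (0, 69)]  |A|=83.9504
10. ⊥bis P9·P8 via (7.4,51.56): [(0, 57.1952) (9.7544, 60.6303) (6.3027, 69) (0, 69)]  |A|=83.9504
11. canonical 4-gon: [(0, 57.1952) (9.7544, 60.6303) (6.3027, 69) (0, 69)]
12. shoelace: 83.9504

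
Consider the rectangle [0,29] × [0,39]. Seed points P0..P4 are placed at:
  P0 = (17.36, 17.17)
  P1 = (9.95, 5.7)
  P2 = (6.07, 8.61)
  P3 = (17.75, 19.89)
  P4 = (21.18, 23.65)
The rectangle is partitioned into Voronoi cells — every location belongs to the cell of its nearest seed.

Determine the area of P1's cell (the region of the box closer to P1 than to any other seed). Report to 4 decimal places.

1. box [0,29]×[0,39]: [(0, 0) (29, 0) (29, 39) (0, 39)]
2. ⊥bis P1·P0 via (13.655,11.435): [(0, 20.2566) (0, 0) (29, 0) (29, 1.5216)]  |A|=315.784
3. ⊥bis P1·P2 via (8.01,7.155): [(12.0147, 12.4947) (2.6437, 0) (29, 0) (29, 1.5216)]  |A|=177.5787
4. ⊥bis P1·P3 via (13.85,12.795): [(12.0147, 12.4947) (2.6437, 0) (29, 0) (29, 1.5216)]  |A|=177.5787
5. ⊥bis P1·P4 via (15.565,14.675): [(12.0147, 12.4947) (2.6437, 0) (29, 0) (29, 1.5216)]  |A|=177.5787
6. canonical 4-gon: [(12.0147, 12.4947) (2.6437, 0) (29, 0) (29, 1.5216)]
7. shoelace: 177.5787

Area of P1's cell: 177.5787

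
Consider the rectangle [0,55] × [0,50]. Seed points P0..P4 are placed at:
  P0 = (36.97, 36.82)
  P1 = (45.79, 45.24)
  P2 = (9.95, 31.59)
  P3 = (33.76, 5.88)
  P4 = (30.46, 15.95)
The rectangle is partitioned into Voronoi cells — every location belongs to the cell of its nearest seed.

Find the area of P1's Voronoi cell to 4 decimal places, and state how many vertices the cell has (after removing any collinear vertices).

1. box [0,55]×[0,50]: [(0, 0) (55, 0) (55, 50) (0, 50)]
2. ⊥bis P1·P0 via (41.38,41.03): [(55, 26.763) (55, 50) (32.8168, 50)]  |A|=257.7358
3. ⊥bis P1·P2 via (27.87,38.415): [(55, 26.763) (55, 50) (32.8168, 50)]  |A|=257.7358
4. ⊥bis P1·P3 via (39.775,25.56): [(55, 26.763) (55, 50) (32.8168, 50)]  |A|=257.7358
5. ⊥bis P1·P4 via (38.125,30.595): [(55, 26.763) (55, 50) (32.8168, 50)]  |A|=257.7358
6. canonical 3-gon: [(55, 26.763) (55, 50) (32.8168, 50)]
7. shoelace: 257.7358

Area of P1's cell: 257.7358 (3 vertices)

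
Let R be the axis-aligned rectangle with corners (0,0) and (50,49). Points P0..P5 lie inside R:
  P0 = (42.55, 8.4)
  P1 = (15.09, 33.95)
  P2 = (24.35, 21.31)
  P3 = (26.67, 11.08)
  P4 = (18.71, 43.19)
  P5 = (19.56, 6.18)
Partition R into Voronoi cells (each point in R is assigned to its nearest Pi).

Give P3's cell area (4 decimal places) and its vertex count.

1. box [0,50]×[0,49]: [(0, 0) (50, 0) (50, 49) (0, 49)]
2. ⊥bis P3·P0 via (34.61,9.74): [(0, 0) (32.9662, 0) (41.2357, 49) (0, 49)]  |A|=1817.9481
3. ⊥bis P3·P1 via (20.88,22.515): [(0, 11.9426) (0, 0) (32.9662, 0) (38.2503, 31.3103)]  |A|=744.4956
4. ⊥bis P3·P2 via (25.51,16.195): [(0, 10.4097) (0, 0) (32.9662, 0) (36.1049, 18.5978)]  |A|=494.47
5. ⊥bis P3·P4 via (22.69,27.135): [(0, 10.4097) (0, 0) (32.9662, 0) (36.1049, 18.5978)]  |A|=494.47
6. ⊥bis P3·P5 via (23.115,8.63): [(18.9299, 14.7027) (29.0625, 0) (32.9662, 0) (36.1049, 18.5978)]  |A|=182.2933
7. canonical 4-gon: [(18.9299, 14.7027) (29.0625, 0) (32.9662, 0) (36.1049, 18.5978)]
8. shoelace: 182.2933

Area of P3's cell: 182.2933 (4 vertices)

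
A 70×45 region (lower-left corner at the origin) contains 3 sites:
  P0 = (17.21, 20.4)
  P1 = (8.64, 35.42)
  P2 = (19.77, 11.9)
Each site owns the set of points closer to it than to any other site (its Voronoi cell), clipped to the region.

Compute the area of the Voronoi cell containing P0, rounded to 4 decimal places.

Area of P0's cell: 1146.9404

1. box [0,70]×[0,45]: [(0, 0) (70, 0) (70, 45) (0, 45)]
2. ⊥bis P0·P1 via (12.925,27.91): [(0, 20.5353) (0, 0) (70, 0) (70, 45) (42.8774, 45)]  |A|=2625.5101
3. ⊥bis P0·P2 via (18.49,16.15): [(0, 20.5353) (0, 10.5812) (70, 31.6636) (70, 45) (42.8774, 45)]  |A|=1146.9404
4. canonical 5-gon: [(0, 20.5353) (0, 10.5812) (70, 31.6636) (70, 45) (42.8774, 45)]
5. shoelace: 1146.9404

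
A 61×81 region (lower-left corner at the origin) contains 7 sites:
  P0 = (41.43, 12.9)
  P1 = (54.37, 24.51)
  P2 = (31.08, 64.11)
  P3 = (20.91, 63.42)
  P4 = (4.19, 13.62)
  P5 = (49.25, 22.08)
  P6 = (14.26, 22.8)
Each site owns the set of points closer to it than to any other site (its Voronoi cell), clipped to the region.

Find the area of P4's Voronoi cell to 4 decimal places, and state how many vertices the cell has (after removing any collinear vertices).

1. box [0,61]×[0,81]: [(0, 0) (61, 0) (61, 81) (0, 81)]
2. ⊥bis P4·P0 via (22.81,13.26): [(0, 0) (22.5536, 0) (24.1197, 81) (0, 81)]  |A|=1890.2694
3. ⊥bis P4·P1 via (29.28,19.065): [(0, 0) (22.5536, 0) (23.4423, 45.9645) (15.8389, 81) (0, 81)]  |A|=1745.2093
4. ⊥bis P4·P2 via (17.635,38.865): [(0, 48.2571) (0, 0) (22.5536, 0) (23.2473, 35.876)]  |A|=965.4894
5. ⊥bis P4·P3 via (12.55,38.52): [(0, 42.7336) (0, 0) (22.5536, 0) (23.2291, 34.9346)]  |A|=890.2811
6. ⊥bis P4·P5 via (26.72,17.85): [(0, 42.7336) (0, 0) (22.5536, 0) (23.2291, 34.9346)]  |A|=890.2811
7. ⊥bis P4·P6 via (9.225,18.21): [(0, 28.3294) (0, 0) (22.5536, 0) (22.6216, 3.5146)]  |A|=360.0612
8. canonical 4-gon: [(0, 28.3294) (0, 0) (22.5536, 0) (22.6216, 3.5146)]
9. shoelace: 360.0612

Area of P4's cell: 360.0612 (4 vertices)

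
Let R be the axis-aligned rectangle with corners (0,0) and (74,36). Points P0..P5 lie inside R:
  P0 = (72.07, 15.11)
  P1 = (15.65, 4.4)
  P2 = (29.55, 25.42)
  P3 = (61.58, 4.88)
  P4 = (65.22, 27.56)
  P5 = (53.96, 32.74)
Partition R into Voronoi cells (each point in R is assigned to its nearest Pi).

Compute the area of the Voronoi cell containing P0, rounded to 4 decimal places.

Area of P0's cell: 148.6558

1. box [0,74]×[0,36]: [(0, 0) (74, 0) (74, 36) (0, 36)]
2. ⊥bis P0·P1 via (43.86,9.755): [(45.7118, 0) (74, 0) (74, 36) (38.878, 36)]  |A|=1141.3842
3. ⊥bis P0·P2 via (50.81,20.265): [(45.8963, 0) (74, 0) (74, 36) (54.6253, 36)]  |A|=854.6113
4. ⊥bis P0·P3 via (66.825,9.995): [(52.0047, 25.192) (74, 2.6376) (74, 36) (54.6253, 36)]  |A|=471.6088
5. ⊥bis P0·P4 via (68.645,21.335): [(60.2634, 16.7234) (74, 2.6376) (74, 24.2813)]  |A|=148.6558
6. ⊥bis P0·P5 via (63.015,23.925): [(60.2634, 16.7234) (74, 2.6376) (74, 24.2813)]  |A|=148.6558
7. canonical 3-gon: [(60.2634, 16.7234) (74, 2.6376) (74, 24.2813)]
8. shoelace: 148.6558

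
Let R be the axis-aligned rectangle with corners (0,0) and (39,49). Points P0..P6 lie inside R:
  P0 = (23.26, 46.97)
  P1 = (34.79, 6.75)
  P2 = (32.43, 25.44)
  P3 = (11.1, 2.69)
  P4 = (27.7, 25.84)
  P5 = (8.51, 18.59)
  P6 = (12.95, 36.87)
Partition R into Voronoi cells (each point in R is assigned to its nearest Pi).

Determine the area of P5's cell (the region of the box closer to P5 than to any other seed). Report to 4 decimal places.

1. box [0,39]×[0,49]: [(0, 0) (39, 0) (39, 49) (0, 49)]
2. ⊥bis P5·P0 via (15.885,32.78): [(0, 41.0359) (0, 0) (39, 0) (39, 20.7664)]  |A|=1205.1456
3. ⊥bis P5·P1 via (21.65,12.67): [(27.8974, 26.5368) (0, 41.0359) (0, 0) (15.9418, 0)]  |A|=783.9198
4. ⊥bis P5·P2 via (20.47,22.015): [(22.5647, 14.7003) (17.6499, 31.8627) (0, 41.0359) (0, 0) (15.9418, 0)]  |A|=709.0717
5. ⊥bis P5·P3 via (9.805,10.64): [(21.6011, 12.5615) (22.5647, 14.7003) (17.6499, 31.8627) (0, 41.0359) (0, 9.0428)]  |A|=511.2778
6. ⊥bis P5·P4 via (18.105,22.215): [(21.6011, 12.5615) (21.6832, 12.7438) (13.6807, 33.9256) (0, 41.0359) (0, 9.0428)]  |A|=465.1225
7. ⊥bis P5·P6 via (10.73,27.73): [(21.6011, 12.5615) (21.6832, 12.7438) (16.556, 26.3149) (0, 30.3362) (0, 9.0428)]  |A|=334.712
8. canonical 5-gon: [(21.6011, 12.5615) (21.6832, 12.7438) (16.556, 26.3149) (0, 30.3362) (0, 9.0428)]
9. shoelace: 334.712

Area of P5's cell: 334.7120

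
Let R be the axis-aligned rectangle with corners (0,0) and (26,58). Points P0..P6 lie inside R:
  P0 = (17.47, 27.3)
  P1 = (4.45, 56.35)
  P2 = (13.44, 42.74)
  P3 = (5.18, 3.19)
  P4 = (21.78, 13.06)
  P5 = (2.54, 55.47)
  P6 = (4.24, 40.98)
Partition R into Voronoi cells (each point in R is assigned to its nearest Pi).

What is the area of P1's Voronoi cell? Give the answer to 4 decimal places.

Area of P1's cell: 93.3451

1. box [0,26]×[0,58]: [(0, 0) (26, 0) (26, 58) (0, 58)]
2. ⊥bis P1·P0 via (10.96,41.825): [(0, 36.9128) (26, 48.5658) (26, 58) (0, 58)]  |A|=396.7779
3. ⊥bis P1·P2 via (8.945,49.545): [(0, 43.6364) (21.7451, 58) (0, 58)]  |A|=156.1683
4. ⊥bis P1·P3 via (4.815,29.77): [(0, 43.6364) (21.7451, 58) (0, 58)]  |A|=156.1683
5. ⊥bis P1·P4 via (13.115,34.705): [(0, 43.6364) (21.7451, 58) (0, 58)]  |A|=156.1683
6. ⊥bis P1·P5 via (3.495,55.91): [(7.0149, 48.2701) (21.7451, 58) (2.5321, 58)]  |A|=93.4701
7. ⊥bis P1·P6 via (4.345,48.665): [(6.8488, 48.6308) (7.5465, 48.6213) (21.7451, 58) (2.5321, 58)]  |A|=93.3451
8. canonical 4-gon: [(6.8488, 48.6308) (7.5465, 48.6213) (21.7451, 58) (2.5321, 58)]
9. shoelace: 93.3451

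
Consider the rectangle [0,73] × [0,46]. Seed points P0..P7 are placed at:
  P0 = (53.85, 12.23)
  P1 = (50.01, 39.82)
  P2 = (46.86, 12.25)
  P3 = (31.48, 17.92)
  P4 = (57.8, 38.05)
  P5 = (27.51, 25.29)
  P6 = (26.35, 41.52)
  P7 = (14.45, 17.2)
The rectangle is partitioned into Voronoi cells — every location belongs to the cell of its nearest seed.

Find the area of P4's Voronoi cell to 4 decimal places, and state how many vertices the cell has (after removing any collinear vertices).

1. box [0,73]×[0,46]: [(0, 0) (73, 0) (73, 46) (0, 46)]
2. ⊥bis P4·P0 via (55.825,25.14): [(0, 33.6802) (73, 22.5125) (73, 46) (0, 46)]  |A|=1306.9642
3. ⊥bis P4·P1 via (53.905,38.935): [(50.9404, 25.8873) (73, 22.5125) (73, 46) (55.5103, 46)]  |A|=434.9457
4. ⊥bis P4·P2 via (52.33,25.15): [(50.9404, 25.8873) (73, 22.5125) (73, 46) (55.5103, 46)]  |A|=434.9457
5. ⊥bis P4·P3 via (44.64,27.985): [(50.9404, 25.8873) (73, 22.5125) (73, 46) (55.5103, 46)]  |A|=434.9457
6. ⊥bis P4·P5 via (42.655,31.67): [(50.9404, 25.8873) (73, 22.5125) (73, 46) (55.5103, 46)]  |A|=434.9457
7. ⊥bis P4·P6 via (42.075,39.785): [(50.9404, 25.8873) (73, 22.5125) (73, 46) (55.5103, 46)]  |A|=434.9457
8. ⊥bis P4·P7 via (36.125,27.625): [(50.9404, 25.8873) (73, 22.5125) (73, 46) (55.5103, 46)]  |A|=434.9457
9. canonical 4-gon: [(50.9404, 25.8873) (73, 22.5125) (73, 46) (55.5103, 46)]
10. shoelace: 434.9457

Area of P4's cell: 434.9457 (4 vertices)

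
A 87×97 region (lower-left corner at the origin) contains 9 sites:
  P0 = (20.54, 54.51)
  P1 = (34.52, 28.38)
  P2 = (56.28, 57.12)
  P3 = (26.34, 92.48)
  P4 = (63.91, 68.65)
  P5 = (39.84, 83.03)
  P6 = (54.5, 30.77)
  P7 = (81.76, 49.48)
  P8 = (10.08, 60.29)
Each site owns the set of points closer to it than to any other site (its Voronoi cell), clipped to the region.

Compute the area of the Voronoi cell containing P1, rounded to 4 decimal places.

1. box [0,87]×[0,97]: [(0, 0) (87, 0) (87, 97) (0, 97)]
2. ⊥bis P1·P0 via (27.53,41.445): [(0, 26.716) (0, 0) (87, 0) (87, 73.2625)]  |A|=4349.0626
3. ⊥bis P1·P2 via (45.4,42.75): [(39.0108, 47.5874) (0, 26.716) (0, 0) (87, 0) (87, 11.2533)]  |A|=2861.1777
4. ⊥bis P1·P3 via (30.43,60.43): [(39.0108, 47.5874) (0, 26.716) (0, 0) (87, 0) (87, 11.2533)]  |A|=2861.1777
5. ⊥bis P1·P4 via (49.215,48.515): [(39.0108, 47.5874) (0, 26.716) (0, 0) (87, 0) (87, 11.2533)]  |A|=2861.1777
6. ⊥bis P1·P5 via (37.18,55.705): [(39.0108, 47.5874) (0, 26.716) (0, 0) (87, 0) (87, 11.2533)]  |A|=2861.1777
7. ⊥bis P1·P6 via (44.51,29.575): [(42.6884, 44.803) (39.0108, 47.5874) (0, 26.716) (0, 0) (48.0478, 0)]  |A|=1739.2635
8. ⊥bis P1·P7 via (58.14,38.93): [(42.6884, 44.803) (39.0108, 47.5874) (0, 26.716) (0, 0) (48.0478, 0)]  |A|=1739.2635
9. ⊥bis P1·P8 via (22.3,44.335): [(42.6884, 44.803) (39.0108, 47.5874) (0, 26.716) (0, 0) (48.0478, 0)]  |A|=1739.2635
10. canonical 5-gon: [(42.6884, 44.803) (39.0108, 47.5874) (0, 26.716) (0, 0) (48.0478, 0)]
11. shoelace: 1739.2635

Area of P1's cell: 1739.2635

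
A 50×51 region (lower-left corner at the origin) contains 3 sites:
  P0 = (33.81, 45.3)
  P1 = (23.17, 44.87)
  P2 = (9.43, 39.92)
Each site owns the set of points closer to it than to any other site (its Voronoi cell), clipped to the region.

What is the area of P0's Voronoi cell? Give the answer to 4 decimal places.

1. box [0,50]×[0,51]: [(0, 0) (50, 0) (50, 51) (0, 51)]
2. ⊥bis P0·P1 via (28.49,45.085): [(30.312, 0) (50, 0) (50, 51) (28.251, 51)]  |A|=1056.6435
3. ⊥bis P0·P2 via (21.62,42.61): [(30.1527, 3.9433) (31.0229, 0) (50, 0) (50, 51) (28.251, 51)]  |A|=1055.2421
4. canonical 5-gon: [(30.1527, 3.9433) (31.0229, 0) (50, 0) (50, 51) (28.251, 51)]
5. shoelace: 1055.2421

Area of P0's cell: 1055.2421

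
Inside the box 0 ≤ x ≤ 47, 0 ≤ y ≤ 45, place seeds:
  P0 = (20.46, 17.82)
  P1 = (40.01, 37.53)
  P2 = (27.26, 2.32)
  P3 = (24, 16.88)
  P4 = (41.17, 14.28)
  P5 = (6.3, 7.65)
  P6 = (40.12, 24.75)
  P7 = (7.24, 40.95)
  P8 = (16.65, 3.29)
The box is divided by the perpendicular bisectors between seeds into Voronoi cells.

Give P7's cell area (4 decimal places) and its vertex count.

Area of P7's cell: 389.5233 (5 vertices)

1. box [0,47]×[0,45]: [(0, 0) (47, 0) (47, 45) (0, 45)]
2. ⊥bis P7·P0 via (13.85,29.385): [(0, 21.469) (41.1703, 45) (0, 45)]  |A|=484.3896
3. ⊥bis P7·P1 via (23.625,39.24): [(0, 21.469) (23.1513, 34.7012) (24.2261, 45) (0, 45)]  |A|=397.137
4. ⊥bis P7·P2 via (17.25,21.635): [(0, 21.469) (23.1513, 34.7012) (24.2261, 45) (0, 45)]  |A|=397.137
5. ⊥bis P7·P3 via (15.62,28.915): [(0, 21.469) (23.1513, 34.7012) (24.2261, 45) (0, 45)]  |A|=397.137
6. ⊥bis P7·P4 via (24.205,27.615): [(0, 21.469) (23.1513, 34.7012) (24.2261, 45) (0, 45)]  |A|=397.137
7. ⊥bis P7·P5 via (6.77,24.3): [(0, 24.4911) (5.0387, 24.3489) (23.1513, 34.7012) (24.2261, 45) (0, 45)]  |A|=389.5233
8. ⊥bis P7·P6 via (23.68,32.85): [(0, 24.4911) (5.0387, 24.3489) (23.1513, 34.7012) (24.2261, 45) (0, 45)]  |A|=389.5233
9. ⊥bis P7·P8 via (11.945,22.12): [(0, 24.4911) (5.0387, 24.3489) (23.1513, 34.7012) (24.2261, 45) (0, 45)]  |A|=389.5233
10. canonical 5-gon: [(0, 24.4911) (5.0387, 24.3489) (23.1513, 34.7012) (24.2261, 45) (0, 45)]
11. shoelace: 389.5233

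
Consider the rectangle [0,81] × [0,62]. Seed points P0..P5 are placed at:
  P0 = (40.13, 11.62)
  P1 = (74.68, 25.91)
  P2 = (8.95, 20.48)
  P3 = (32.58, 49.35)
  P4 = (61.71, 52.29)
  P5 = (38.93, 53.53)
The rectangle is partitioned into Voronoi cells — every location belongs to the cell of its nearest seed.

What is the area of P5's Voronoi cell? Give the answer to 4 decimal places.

Area of P5's cell: 338.8428

1. box [0,81]×[0,62]: [(0, 0) (81, 0) (81, 62) (0, 62)]
2. ⊥bis P5·P0 via (39.53,32.575): [(0, 31.4431) (81, 33.7624) (81, 62) (0, 62)]  |A|=2381.1753
3. ⊥bis P5·P1 via (56.805,39.72): [(0, 31.4431) (51.5508, 32.9192) (74.0182, 62) (0, 62)]  |A|=1863.8702
4. ⊥bis P5·P2 via (23.94,37.005): [(0, 58.7212) (29.1512, 32.2778) (51.5508, 32.9192) (74.0182, 62) (0, 62)]  |A|=1466.2752
5. ⊥bis P5·P3 via (35.755,51.44): [(48.0133, 32.8179) (51.5508, 32.9192) (74.0182, 62) (28.8037, 62)]  |A|=710.026
6. ⊥bis P5·P4 via (50.32,52.91): [(48.0133, 32.8179) (49.2282, 32.8527) (50.8148, 62) (28.8037, 62)]  |A|=338.8428
7. canonical 4-gon: [(48.0133, 32.8179) (49.2282, 32.8527) (50.8148, 62) (28.8037, 62)]
8. shoelace: 338.8428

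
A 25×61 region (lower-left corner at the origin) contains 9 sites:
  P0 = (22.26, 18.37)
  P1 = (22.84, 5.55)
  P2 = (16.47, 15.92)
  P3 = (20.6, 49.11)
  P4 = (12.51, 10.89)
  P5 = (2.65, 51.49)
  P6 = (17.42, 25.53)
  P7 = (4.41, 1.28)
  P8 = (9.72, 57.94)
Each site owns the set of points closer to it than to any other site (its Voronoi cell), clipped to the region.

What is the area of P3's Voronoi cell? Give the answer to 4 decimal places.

1. box [0,25]×[0,61]: [(0, 0) (25, 0) (25, 61) (0, 61)]
2. ⊥bis P3·P0 via (21.43,33.74): [(0, 32.5828) (25, 33.9328) (25, 61) (0, 61)]  |A|=693.5558
3. ⊥bis P3·P1 via (21.72,27.33): [(0, 32.5828) (25, 33.9328) (25, 61) (0, 61)]  |A|=693.5558
4. ⊥bis P3·P2 via (18.535,32.515): [(0, 34.8214) (12.5459, 33.2602) (25, 33.9328) (25, 61) (0, 61)]  |A|=679.5128
5. ⊥bis P3·P4 via (16.555,30): [(0, 34.8214) (12.5459, 33.2602) (25, 33.9328) (25, 61) (0, 61)]  |A|=679.5128
6. ⊥bis P3·P5 via (11.625,50.3): [(9.4173, 33.6496) (12.5459, 33.2602) (25, 33.9328) (25, 61) (13.0437, 61)]  |A|=377.8711
7. ⊥bis P3·P6 via (19.01,37.32): [(10.0639, 38.5265) (25, 36.5122) (25, 61) (13.0437, 61)]  |A|=317.2256
8. ⊥bis P3·P7 via (12.505,25.195): [(10.0639, 38.5265) (25, 36.5122) (25, 61) (13.0437, 61)]  |A|=317.2256
9. ⊥bis P3·P8 via (15.16,53.525): [(11.4458, 48.9485) (10.0639, 38.5265) (25, 36.5122) (25, 61) (21.2266, 61)]  |A|=267.9179
10. canonical 5-gon: [(11.4458, 48.9485) (10.0639, 38.5265) (25, 36.5122) (25, 61) (21.2266, 61)]
11. shoelace: 267.9179

Area of P3's cell: 267.9179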